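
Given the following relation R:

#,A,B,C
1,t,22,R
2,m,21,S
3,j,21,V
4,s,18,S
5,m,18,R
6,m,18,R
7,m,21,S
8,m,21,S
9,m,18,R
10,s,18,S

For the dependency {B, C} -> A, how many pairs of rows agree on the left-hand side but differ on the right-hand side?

(B=21, C=S): all 3 rows agree on A — 0 pairs.
(B=18, C=S): all 2 rows agree on A — 0 pairs.
(B=18, C=R): all 3 rows agree on A — 0 pairs.

0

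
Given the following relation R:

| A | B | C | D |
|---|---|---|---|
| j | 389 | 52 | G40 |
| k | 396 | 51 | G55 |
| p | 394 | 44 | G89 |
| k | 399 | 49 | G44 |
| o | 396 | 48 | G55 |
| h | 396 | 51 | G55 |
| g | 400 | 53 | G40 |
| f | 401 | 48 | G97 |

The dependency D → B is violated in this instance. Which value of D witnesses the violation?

D=G40: 2 rows → B takes values {389, 400} — violation
D=G55: 3 rows → B = 396, 396, 396 ✓
D=G89: 1 row → B = 394 ✓
D=G44: 1 row → B = 399 ✓
D=G97: 1 row → B = 401 ✓
The only D value with inconsistent B is D=G40.

G40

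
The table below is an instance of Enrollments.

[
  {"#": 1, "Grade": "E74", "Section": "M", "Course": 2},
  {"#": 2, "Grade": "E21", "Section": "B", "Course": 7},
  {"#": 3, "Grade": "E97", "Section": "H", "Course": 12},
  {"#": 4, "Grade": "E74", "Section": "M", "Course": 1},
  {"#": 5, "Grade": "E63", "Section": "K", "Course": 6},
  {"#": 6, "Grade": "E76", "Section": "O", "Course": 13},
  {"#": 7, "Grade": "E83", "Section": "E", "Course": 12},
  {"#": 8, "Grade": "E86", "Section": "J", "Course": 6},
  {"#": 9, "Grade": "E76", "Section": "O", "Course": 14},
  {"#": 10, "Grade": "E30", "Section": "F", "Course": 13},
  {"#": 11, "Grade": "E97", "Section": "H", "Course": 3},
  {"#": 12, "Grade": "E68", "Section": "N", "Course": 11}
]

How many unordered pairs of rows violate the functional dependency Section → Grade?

Section=M: all 2 rows agree on Grade — 0 pairs.
Section=H: all 2 rows agree on Grade — 0 pairs.
Section=O: all 2 rows agree on Grade — 0 pairs.

0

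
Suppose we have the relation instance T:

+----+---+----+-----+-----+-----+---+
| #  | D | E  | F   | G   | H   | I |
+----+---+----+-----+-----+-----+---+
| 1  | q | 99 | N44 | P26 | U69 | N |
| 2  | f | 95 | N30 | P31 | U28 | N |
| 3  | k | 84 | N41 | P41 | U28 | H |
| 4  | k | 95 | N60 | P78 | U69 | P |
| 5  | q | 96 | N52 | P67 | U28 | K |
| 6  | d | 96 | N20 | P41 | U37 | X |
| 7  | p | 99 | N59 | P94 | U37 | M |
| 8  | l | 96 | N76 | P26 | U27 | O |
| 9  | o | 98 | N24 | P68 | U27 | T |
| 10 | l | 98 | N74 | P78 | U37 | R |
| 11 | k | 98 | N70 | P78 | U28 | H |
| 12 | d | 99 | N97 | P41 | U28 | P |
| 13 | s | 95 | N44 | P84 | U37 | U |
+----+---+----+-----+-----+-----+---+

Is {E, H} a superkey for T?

All 13 rows have distinct {E, H} values, so {E, H} → (all attributes) holds and {E, H} is a superkey.

Yes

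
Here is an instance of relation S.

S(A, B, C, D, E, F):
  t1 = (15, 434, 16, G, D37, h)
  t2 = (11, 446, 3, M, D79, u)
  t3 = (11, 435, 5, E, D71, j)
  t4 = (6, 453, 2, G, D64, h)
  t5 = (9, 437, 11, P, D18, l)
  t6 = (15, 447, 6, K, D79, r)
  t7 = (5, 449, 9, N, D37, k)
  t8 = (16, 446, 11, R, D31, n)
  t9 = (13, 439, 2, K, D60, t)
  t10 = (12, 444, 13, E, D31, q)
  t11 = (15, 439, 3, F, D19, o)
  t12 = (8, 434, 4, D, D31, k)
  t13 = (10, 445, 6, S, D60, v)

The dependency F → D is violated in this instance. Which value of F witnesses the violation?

k

F=h: rows 1, 4 → D = G, G ✓
F=u: row 2 → D = M ✓
F=j: row 3 → D = E ✓
F=l: row 5 → D = P ✓
F=r: row 6 → D = K ✓
F=k: rows 7, 12 → D takes values {N, D} — violation
F=n: row 8 → D = R ✓
F=t: row 9 → D = K ✓
F=q: row 10 → D = E ✓
F=o: row 11 → D = F ✓
F=v: row 13 → D = S ✓
The only F value with inconsistent D is F=k.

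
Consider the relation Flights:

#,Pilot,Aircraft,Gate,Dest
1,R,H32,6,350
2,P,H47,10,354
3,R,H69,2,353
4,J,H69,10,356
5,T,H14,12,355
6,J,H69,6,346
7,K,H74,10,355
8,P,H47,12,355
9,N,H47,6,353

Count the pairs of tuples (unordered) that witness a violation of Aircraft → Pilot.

4

Aircraft=H47: violating pairs (2,9), (8,9) — 2 pairs.
Aircraft=H69: violating pairs (3,4), (3,6) — 2 pairs.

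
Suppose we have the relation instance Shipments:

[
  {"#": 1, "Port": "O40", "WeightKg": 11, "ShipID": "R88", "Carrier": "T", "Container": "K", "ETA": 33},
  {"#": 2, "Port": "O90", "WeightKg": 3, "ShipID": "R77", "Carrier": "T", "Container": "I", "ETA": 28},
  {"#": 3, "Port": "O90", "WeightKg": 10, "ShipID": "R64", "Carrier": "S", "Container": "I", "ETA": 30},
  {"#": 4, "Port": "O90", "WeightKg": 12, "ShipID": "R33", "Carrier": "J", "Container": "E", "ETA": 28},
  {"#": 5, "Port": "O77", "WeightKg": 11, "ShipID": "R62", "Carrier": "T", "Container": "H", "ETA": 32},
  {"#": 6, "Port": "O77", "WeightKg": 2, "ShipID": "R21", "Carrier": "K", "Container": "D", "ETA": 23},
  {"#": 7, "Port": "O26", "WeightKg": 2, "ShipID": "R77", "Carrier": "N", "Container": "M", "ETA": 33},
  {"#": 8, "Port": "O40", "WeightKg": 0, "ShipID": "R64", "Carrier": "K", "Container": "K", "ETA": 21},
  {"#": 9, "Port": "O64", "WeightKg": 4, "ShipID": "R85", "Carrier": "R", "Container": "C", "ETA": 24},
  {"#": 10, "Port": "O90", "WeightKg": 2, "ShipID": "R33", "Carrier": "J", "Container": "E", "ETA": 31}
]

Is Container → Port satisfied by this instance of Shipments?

Container=K: rows 1, 8 → Port = O40, O40 ✓
Container=I: rows 2, 3 → Port = O90, O90 ✓
Container=E: rows 4, 10 → Port = O90, O90 ✓
Container=H: row 5 → Port = O77 ✓
Container=D: row 6 → Port = O77 ✓
Container=M: row 7 → Port = O26 ✓
Container=C: row 9 → Port = O64 ✓
Every Container value is associated with a single Port value, so Container → Port holds.

Yes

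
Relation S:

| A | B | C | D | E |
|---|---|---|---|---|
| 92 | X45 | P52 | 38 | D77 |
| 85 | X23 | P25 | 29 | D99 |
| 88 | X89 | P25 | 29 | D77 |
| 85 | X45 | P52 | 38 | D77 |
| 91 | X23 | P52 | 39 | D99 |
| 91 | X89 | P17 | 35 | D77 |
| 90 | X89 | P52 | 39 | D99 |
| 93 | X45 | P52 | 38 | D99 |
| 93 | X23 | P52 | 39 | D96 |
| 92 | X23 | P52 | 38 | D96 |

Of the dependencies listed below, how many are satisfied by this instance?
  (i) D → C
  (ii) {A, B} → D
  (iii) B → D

(i) D → C: every LHS value maps to a single RHS value — holds.
(ii) {A, B} → D: every LHS value maps to a single RHS value — holds.
(iii) B → D: B=X23: 4 rows → D takes values {29, 39, 38} — violation; B=X89: 3 rows → D takes values {29, 35, 39} — violation — fails.
2 of the 3 dependencies hold.

2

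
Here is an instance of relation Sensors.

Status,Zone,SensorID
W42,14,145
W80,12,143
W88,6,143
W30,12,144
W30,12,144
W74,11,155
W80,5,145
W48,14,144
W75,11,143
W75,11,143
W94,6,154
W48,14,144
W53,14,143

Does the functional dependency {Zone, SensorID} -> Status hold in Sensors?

(Zone=14, SensorID=145): 1 row → Status = W42 ✓
(Zone=12, SensorID=143): 1 row → Status = W80 ✓
(Zone=6, SensorID=143): 1 row → Status = W88 ✓
(Zone=12, SensorID=144): 2 rows → Status = W30, W30 ✓
(Zone=11, SensorID=155): 1 row → Status = W74 ✓
(Zone=5, SensorID=145): 1 row → Status = W80 ✓
(Zone=14, SensorID=144): 2 rows → Status = W48, W48 ✓
(Zone=11, SensorID=143): 2 rows → Status = W75, W75 ✓
(Zone=6, SensorID=154): 1 row → Status = W94 ✓
(Zone=14, SensorID=143): 1 row → Status = W53 ✓
Every {Zone, SensorID} value is associated with a single Status value, so {Zone, SensorID} -> Status holds.

Yes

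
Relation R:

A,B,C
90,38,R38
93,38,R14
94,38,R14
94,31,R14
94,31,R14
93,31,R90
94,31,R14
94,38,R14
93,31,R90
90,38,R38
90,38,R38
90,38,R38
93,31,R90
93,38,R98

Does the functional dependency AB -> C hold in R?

No

(A=90, B=38): 4 rows → C = R38, R38, R38, R38 ✓
(A=93, B=38): 2 rows → C takes values {R14, R98} — violation
(A=94, B=38): 2 rows → C = R14, R14 ✓
(A=94, B=31): 3 rows → C = R14, R14, R14 ✓
(A=93, B=31): 3 rows → C = R90, R90, R90 ✓
Two rows agree on AB but differ on C, so AB -> C does not hold.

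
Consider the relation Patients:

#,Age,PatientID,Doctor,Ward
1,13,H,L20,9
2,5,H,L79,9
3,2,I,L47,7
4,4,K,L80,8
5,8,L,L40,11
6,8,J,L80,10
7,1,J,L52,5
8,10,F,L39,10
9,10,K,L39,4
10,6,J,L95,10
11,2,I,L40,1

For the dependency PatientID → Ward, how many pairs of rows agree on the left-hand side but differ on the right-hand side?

4

PatientID=H: all 2 rows agree on Ward — 0 pairs.
PatientID=I: violating pairs (3,11) — 1 pair.
PatientID=K: violating pairs (4,9) — 1 pair.
PatientID=J: violating pairs (6,7), (7,10) — 2 pairs.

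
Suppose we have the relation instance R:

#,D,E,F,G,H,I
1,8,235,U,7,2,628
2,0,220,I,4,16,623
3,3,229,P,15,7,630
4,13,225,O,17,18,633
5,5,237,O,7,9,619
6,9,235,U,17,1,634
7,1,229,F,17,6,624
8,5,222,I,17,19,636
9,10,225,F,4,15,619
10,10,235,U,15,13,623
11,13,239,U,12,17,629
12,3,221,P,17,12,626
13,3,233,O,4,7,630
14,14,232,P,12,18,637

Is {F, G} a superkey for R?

All 14 rows have distinct {F, G} values, so {F, G} → (all attributes) holds and {F, G} is a superkey.

Yes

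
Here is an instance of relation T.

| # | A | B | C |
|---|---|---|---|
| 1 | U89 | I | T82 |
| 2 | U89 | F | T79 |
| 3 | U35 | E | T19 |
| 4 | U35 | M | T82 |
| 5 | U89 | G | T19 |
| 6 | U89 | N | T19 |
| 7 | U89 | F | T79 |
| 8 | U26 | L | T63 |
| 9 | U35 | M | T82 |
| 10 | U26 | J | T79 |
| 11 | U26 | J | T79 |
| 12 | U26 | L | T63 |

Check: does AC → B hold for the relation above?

No

(A=U89, C=T82): row 1 → B = I ✓
(A=U89, C=T79): rows 2, 7 → B = F, F ✓
(A=U35, C=T19): row 3 → B = E ✓
(A=U35, C=T82): rows 4, 9 → B = M, M ✓
(A=U89, C=T19): rows 5, 6 → B takes values {G, N} — violation
(A=U26, C=T63): rows 8, 12 → B = L, L ✓
(A=U26, C=T79): rows 10, 11 → B = J, J ✓
Two rows agree on AC but differ on B, so AC → B does not hold.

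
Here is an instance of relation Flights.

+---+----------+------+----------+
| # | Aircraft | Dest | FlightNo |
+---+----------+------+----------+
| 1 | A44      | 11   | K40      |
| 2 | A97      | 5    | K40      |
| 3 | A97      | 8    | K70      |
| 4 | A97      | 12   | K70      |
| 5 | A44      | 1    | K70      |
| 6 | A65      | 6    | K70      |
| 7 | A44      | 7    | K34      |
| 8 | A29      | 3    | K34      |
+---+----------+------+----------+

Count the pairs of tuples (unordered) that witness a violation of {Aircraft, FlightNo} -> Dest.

(Aircraft=A97, FlightNo=K70): violating pairs (3,4) — 1 pair.

1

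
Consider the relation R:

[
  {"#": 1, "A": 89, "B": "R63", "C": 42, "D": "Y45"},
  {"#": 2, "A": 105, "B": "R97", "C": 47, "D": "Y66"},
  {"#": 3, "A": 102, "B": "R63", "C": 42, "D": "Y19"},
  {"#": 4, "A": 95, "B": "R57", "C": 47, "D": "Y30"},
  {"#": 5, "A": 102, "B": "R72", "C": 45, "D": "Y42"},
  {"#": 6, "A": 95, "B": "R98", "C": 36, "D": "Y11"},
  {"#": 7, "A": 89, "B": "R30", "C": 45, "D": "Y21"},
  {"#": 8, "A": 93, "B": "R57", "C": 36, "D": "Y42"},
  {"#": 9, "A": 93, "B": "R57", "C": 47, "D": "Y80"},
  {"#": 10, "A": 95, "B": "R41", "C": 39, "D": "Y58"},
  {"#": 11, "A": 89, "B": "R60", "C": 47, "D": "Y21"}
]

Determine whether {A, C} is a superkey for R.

Yes

All 11 rows have distinct {A, C} values, so {A, C} → (all attributes) holds and {A, C} is a superkey.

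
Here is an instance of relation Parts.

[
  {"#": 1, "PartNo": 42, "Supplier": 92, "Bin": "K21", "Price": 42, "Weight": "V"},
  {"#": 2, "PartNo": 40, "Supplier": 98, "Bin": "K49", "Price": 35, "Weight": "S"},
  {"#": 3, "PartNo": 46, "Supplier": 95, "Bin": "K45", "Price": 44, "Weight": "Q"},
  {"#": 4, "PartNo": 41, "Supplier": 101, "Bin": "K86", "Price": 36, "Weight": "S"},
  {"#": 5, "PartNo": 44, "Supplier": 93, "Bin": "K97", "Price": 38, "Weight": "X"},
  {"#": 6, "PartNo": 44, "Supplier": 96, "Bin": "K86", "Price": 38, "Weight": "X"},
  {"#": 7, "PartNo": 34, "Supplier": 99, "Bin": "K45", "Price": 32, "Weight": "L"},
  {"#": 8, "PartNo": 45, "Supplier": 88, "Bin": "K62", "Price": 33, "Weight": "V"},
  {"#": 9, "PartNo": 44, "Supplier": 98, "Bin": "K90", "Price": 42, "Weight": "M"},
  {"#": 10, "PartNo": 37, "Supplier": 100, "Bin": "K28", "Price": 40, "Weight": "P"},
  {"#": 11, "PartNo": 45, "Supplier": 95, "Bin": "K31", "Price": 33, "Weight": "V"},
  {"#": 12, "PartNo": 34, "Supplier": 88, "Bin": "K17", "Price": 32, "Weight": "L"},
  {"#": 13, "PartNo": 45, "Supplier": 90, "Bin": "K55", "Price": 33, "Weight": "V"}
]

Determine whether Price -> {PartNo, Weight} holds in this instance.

No

Price=42: rows 1, 9 → {PartNo,Weight} takes values {(42, V), (44, M)} — violation
Price=35: row 2 → {PartNo,Weight} = (40, S) ✓
Price=44: row 3 → {PartNo,Weight} = (46, Q) ✓
Price=36: row 4 → {PartNo,Weight} = (41, S) ✓
Price=38: rows 5, 6 → {PartNo,Weight} = (44, X), (44, X) ✓
Price=32: rows 7, 12 → {PartNo,Weight} = (34, L), (34, L) ✓
Price=33: rows 8, 11, 13 → {PartNo,Weight} = (45, V), (45, V), (45, V) ✓
Price=40: row 10 → {PartNo,Weight} = (37, P) ✓
Two rows agree on Price but differ on {PartNo, Weight}, so Price -> {PartNo, Weight} does not hold.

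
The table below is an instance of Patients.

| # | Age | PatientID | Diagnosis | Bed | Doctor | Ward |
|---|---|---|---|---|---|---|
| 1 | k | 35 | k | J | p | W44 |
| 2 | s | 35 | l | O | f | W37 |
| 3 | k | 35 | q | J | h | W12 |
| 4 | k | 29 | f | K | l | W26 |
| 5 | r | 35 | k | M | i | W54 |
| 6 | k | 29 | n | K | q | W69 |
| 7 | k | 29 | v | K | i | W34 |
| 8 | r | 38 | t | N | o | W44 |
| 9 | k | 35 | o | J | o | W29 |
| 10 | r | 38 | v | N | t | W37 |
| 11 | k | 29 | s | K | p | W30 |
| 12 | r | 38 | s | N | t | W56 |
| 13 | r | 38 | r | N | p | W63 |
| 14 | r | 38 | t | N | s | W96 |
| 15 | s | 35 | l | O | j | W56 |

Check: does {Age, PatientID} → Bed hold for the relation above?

(Age=k, PatientID=35): rows 1, 3, 9 → Bed = J, J, J ✓
(Age=s, PatientID=35): rows 2, 15 → Bed = O, O ✓
(Age=k, PatientID=29): rows 4, 6, 7, 11 → Bed = K, K, K, K ✓
(Age=r, PatientID=35): row 5 → Bed = M ✓
(Age=r, PatientID=38): rows 8, 10, 12, 13, 14 → Bed = N, N, N, N, N ✓
Every {Age, PatientID} value is associated with a single Bed value, so {Age, PatientID} → Bed holds.

Yes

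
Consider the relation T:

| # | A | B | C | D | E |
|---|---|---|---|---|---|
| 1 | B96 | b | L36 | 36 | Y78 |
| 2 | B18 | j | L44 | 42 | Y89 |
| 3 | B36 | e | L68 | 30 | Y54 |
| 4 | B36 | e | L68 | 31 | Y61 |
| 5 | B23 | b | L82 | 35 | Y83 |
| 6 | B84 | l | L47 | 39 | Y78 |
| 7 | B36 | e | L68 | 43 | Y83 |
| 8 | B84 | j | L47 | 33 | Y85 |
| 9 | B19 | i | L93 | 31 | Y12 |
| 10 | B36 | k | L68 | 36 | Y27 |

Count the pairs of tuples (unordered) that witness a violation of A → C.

0

A=B36: all 4 rows agree on C — 0 pairs.
A=B84: all 2 rows agree on C — 0 pairs.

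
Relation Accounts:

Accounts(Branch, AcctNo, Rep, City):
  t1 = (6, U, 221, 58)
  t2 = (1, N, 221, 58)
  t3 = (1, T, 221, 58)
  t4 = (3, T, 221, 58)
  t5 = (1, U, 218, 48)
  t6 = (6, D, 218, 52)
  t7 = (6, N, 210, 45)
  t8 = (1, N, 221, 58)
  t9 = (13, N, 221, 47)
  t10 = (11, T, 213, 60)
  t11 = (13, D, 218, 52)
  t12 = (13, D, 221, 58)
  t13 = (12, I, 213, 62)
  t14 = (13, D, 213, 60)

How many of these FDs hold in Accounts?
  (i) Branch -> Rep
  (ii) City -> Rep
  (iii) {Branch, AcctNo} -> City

(i) Branch -> Rep: Branch=6: rows 1, 6, 7 → Rep takes values {221, 218, 210} — violation; Branch=1: rows 2, 3, 5, 8 → Rep takes values {221, 218} — violation; Branch=13: rows 9, 11, 12, 14 → Rep takes values {221, 218, 213} — violation — fails.
(ii) City -> Rep: every LHS value maps to a single RHS value — holds.
(iii) {Branch, AcctNo} -> City: (Branch=13, AcctNo=D): rows 11, 12, 14 → City takes values {52, 58, 60} — violation — fails.
1 of the 3 dependencies holds.

1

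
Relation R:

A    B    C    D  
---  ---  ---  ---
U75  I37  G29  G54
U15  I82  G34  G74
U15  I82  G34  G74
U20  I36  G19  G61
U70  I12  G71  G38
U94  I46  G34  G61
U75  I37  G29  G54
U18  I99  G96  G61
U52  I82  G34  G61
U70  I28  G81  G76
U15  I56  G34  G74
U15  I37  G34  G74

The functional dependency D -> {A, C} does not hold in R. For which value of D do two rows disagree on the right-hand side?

D=G54: 2 rows → {A,C} = (U75, G29), (U75, G29) ✓
D=G74: 4 rows → {A,C} = (U15, G34), (U15, G34), (U15, G34), (U15, G34) ✓
D=G61: 4 rows → {A,C} takes values {(U20, G19), (U94, G34), (U18, G96), (U52, G34)} — violation
D=G38: 1 row → {A,C} = (U70, G71) ✓
D=G76: 1 row → {A,C} = (U70, G81) ✓
The only D value with inconsistent RHS is D=G61.

G61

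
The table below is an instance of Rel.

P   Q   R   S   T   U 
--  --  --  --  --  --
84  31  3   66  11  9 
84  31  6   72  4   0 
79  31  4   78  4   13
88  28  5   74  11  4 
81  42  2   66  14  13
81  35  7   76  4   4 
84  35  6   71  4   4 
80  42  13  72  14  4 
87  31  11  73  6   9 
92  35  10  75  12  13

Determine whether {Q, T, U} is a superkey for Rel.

Two distinct rows share (Q=35, T=4, U=4), so {Q, T, U} does not determine every attribute — not a superkey.

No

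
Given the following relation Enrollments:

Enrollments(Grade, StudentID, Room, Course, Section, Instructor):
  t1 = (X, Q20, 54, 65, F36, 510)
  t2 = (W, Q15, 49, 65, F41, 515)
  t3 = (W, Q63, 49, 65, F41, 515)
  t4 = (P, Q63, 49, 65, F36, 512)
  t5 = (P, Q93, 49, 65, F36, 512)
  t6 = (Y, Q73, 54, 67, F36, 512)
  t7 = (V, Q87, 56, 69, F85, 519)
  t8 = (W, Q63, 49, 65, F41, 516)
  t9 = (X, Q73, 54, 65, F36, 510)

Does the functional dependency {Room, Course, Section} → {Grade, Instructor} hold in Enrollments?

No

(Room=54, Course=65, Section=F36): rows 1, 9 → {Grade,Instructor} = (X, 510), (X, 510) ✓
(Room=49, Course=65, Section=F41): rows 2, 3, 8 → {Grade,Instructor} takes values {(W, 515), (W, 516)} — violation
(Room=49, Course=65, Section=F36): rows 4, 5 → {Grade,Instructor} = (P, 512), (P, 512) ✓
(Room=54, Course=67, Section=F36): row 6 → {Grade,Instructor} = (Y, 512) ✓
(Room=56, Course=69, Section=F85): row 7 → {Grade,Instructor} = (V, 519) ✓
Two rows agree on {Room, Course, Section} but differ on {Grade, Instructor}, so {Room, Course, Section} → {Grade, Instructor} does not hold.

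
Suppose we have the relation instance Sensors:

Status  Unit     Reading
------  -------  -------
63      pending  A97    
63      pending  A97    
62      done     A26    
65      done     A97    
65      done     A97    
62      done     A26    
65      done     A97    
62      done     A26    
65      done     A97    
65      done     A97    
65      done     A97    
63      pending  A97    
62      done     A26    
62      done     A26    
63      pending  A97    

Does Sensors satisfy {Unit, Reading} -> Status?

Yes

(Unit=pending, Reading=A97): 4 rows → Status = 63, 63, 63, 63 ✓
(Unit=done, Reading=A26): 5 rows → Status = 62, 62, 62, 62, 62 ✓
(Unit=done, Reading=A97): 6 rows → Status = 65, 65, 65, 65, 65, 65 ✓
Every {Unit, Reading} value is associated with a single Status value, so {Unit, Reading} -> Status holds.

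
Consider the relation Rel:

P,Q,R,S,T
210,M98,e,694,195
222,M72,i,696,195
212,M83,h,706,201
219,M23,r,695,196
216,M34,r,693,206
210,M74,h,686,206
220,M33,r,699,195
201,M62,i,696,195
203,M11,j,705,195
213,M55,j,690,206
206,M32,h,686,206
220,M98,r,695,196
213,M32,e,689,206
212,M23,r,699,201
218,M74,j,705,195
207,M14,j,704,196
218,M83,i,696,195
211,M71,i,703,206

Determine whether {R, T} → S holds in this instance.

(R=e, T=195): 1 row → S = 694 ✓
(R=i, T=195): 3 rows → S = 696, 696, 696 ✓
(R=h, T=201): 1 row → S = 706 ✓
(R=r, T=196): 2 rows → S = 695, 695 ✓
(R=r, T=206): 1 row → S = 693 ✓
(R=h, T=206): 2 rows → S = 686, 686 ✓
(R=r, T=195): 1 row → S = 699 ✓
(R=j, T=195): 2 rows → S = 705, 705 ✓
(R=j, T=206): 1 row → S = 690 ✓
(R=e, T=206): 1 row → S = 689 ✓
(R=r, T=201): 1 row → S = 699 ✓
(R=j, T=196): 1 row → S = 704 ✓
(R=i, T=206): 1 row → S = 703 ✓
Every {R, T} value is associated with a single S value, so {R, T} → S holds.

Yes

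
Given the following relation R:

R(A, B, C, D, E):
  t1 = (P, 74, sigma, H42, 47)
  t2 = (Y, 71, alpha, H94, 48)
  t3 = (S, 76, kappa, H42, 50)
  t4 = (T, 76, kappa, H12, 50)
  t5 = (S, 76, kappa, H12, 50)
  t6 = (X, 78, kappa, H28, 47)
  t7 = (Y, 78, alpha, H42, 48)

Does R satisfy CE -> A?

(C=sigma, E=47): row 1 → A = P ✓
(C=alpha, E=48): rows 2, 7 → A = Y, Y ✓
(C=kappa, E=50): rows 3, 4, 5 → A takes values {S, T} — violation
(C=kappa, E=47): row 6 → A = X ✓
Two rows agree on CE but differ on A, so CE -> A does not hold.

No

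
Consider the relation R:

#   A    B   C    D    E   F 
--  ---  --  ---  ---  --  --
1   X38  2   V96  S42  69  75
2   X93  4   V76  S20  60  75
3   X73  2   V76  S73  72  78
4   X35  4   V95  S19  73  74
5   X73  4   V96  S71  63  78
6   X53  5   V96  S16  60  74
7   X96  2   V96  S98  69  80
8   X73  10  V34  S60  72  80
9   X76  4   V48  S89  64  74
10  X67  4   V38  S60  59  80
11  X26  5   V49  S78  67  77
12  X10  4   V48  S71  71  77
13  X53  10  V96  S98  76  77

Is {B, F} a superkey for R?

Rows 4 and 9 have the same {B, F} value (B=4, F=74) but are distinct tuples, so {B, F} does not determine every attribute — not a superkey.

No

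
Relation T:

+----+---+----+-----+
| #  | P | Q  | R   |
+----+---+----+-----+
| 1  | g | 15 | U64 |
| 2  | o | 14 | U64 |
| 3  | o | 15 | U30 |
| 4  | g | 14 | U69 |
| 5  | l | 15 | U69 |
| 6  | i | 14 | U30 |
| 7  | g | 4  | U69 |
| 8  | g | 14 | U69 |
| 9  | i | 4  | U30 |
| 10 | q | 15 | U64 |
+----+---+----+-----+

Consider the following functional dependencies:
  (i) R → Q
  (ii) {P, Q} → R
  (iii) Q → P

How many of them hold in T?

(i) R → Q: R=U64: rows 1, 2, 10 → Q takes values {15, 14} — violation; R=U30: rows 3, 6, 9 → Q takes values {15, 14, 4} — violation; R=U69: rows 4, 5, 7, 8 → Q takes values {14, 15, 4} — violation — fails.
(ii) {P, Q} → R: every LHS value maps to a single RHS value — holds.
(iii) Q → P: Q=15: rows 1, 3, 5, 10 → P takes values {g, o, l, q} — violation; Q=14: rows 2, 4, 6, 8 → P takes values {o, g, i} — violation; Q=4: rows 7, 9 → P takes values {g, i} — violation — fails.
1 of the 3 dependencies holds.

1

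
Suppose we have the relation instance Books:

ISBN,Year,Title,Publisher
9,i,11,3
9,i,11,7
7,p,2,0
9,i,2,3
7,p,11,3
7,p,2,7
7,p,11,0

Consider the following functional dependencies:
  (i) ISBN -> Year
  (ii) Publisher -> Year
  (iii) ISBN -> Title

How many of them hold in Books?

1

(i) ISBN -> Year: every LHS value maps to a single RHS value — holds.
(ii) Publisher -> Year: Publisher=3: 3 rows → Year takes values {i, p} — violation; Publisher=7: 2 rows → Year takes values {i, p} — violation — fails.
(iii) ISBN -> Title: ISBN=9: 3 rows → Title takes values {11, 2} — violation; ISBN=7: 4 rows → Title takes values {2, 11} — violation — fails.
1 of the 3 dependencies holds.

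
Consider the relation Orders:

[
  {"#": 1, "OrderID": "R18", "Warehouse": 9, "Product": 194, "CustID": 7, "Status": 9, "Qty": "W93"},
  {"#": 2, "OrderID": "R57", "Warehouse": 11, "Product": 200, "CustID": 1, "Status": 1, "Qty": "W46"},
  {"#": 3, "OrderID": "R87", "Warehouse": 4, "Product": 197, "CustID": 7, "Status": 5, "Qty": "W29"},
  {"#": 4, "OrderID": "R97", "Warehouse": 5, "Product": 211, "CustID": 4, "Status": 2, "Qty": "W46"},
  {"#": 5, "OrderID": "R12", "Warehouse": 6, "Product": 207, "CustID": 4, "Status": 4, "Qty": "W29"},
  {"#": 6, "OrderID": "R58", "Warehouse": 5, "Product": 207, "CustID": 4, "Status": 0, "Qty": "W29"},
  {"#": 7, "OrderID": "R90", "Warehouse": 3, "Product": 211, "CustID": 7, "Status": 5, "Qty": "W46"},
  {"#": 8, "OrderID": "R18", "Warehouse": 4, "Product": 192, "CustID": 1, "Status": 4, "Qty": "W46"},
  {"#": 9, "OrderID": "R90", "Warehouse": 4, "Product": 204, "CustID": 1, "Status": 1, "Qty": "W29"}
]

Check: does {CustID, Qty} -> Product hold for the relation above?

No

(CustID=7, Qty=W93): row 1 → Product = 194 ✓
(CustID=1, Qty=W46): rows 2, 8 → Product takes values {200, 192} — violation
(CustID=7, Qty=W29): row 3 → Product = 197 ✓
(CustID=4, Qty=W46): row 4 → Product = 211 ✓
(CustID=4, Qty=W29): rows 5, 6 → Product = 207, 207 ✓
(CustID=7, Qty=W46): row 7 → Product = 211 ✓
(CustID=1, Qty=W29): row 9 → Product = 204 ✓
Two rows agree on {CustID, Qty} but differ on Product, so {CustID, Qty} -> Product does not hold.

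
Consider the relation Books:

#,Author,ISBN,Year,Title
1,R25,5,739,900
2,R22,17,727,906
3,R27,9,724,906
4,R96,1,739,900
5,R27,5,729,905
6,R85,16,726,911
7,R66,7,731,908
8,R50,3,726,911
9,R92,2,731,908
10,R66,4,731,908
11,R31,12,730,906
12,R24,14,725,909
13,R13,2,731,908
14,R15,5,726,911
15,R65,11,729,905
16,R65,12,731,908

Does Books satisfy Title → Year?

No

Title=900: rows 1, 4 → Year = 739, 739 ✓
Title=906: rows 2, 3, 11 → Year takes values {727, 724, 730} — violation
Title=905: rows 5, 15 → Year = 729, 729 ✓
Title=911: rows 6, 8, 14 → Year = 726, 726, 726 ✓
Title=908: rows 7, 9, 10, 13, 16 → Year = 731, 731, 731, 731, 731 ✓
Title=909: row 12 → Year = 725 ✓
Two rows agree on Title but differ on Year, so Title → Year does not hold.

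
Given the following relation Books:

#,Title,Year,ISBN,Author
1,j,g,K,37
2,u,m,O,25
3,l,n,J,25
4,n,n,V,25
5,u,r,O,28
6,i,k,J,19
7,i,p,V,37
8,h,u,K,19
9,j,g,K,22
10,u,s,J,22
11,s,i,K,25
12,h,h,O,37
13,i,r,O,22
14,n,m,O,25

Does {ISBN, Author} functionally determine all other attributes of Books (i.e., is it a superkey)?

Rows 2 and 14 have the same {ISBN, Author} value (ISBN=O, Author=25) but are distinct tuples, so {ISBN, Author} does not determine every attribute — not a superkey.

No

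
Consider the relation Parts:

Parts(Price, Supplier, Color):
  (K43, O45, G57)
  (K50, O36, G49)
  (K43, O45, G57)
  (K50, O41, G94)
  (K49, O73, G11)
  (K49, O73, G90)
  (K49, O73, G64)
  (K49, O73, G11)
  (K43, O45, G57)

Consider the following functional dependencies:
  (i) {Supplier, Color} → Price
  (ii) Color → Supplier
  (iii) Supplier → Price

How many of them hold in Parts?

3

(i) {Supplier, Color} → Price: every LHS value maps to a single RHS value — holds.
(ii) Color → Supplier: every LHS value maps to a single RHS value — holds.
(iii) Supplier → Price: every LHS value maps to a single RHS value — holds.
3 of the 3 dependencies hold.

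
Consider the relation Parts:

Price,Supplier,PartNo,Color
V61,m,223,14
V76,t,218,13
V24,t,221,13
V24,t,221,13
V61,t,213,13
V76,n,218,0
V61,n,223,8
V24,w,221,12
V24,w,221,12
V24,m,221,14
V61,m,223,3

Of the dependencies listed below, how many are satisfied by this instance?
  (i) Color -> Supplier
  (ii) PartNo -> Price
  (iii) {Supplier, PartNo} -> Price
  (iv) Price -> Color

3

(i) Color -> Supplier: every LHS value maps to a single RHS value — holds.
(ii) PartNo -> Price: every LHS value maps to a single RHS value — holds.
(iii) {Supplier, PartNo} -> Price: every LHS value maps to a single RHS value — holds.
(iv) Price -> Color: Price=V61: 4 rows → Color takes values {14, 13, 8, 3} — violation; Price=V76: 2 rows → Color takes values {13, 0} — violation; Price=V24: 5 rows → Color takes values {13, 12, 14} — violation — fails.
3 of the 4 dependencies hold.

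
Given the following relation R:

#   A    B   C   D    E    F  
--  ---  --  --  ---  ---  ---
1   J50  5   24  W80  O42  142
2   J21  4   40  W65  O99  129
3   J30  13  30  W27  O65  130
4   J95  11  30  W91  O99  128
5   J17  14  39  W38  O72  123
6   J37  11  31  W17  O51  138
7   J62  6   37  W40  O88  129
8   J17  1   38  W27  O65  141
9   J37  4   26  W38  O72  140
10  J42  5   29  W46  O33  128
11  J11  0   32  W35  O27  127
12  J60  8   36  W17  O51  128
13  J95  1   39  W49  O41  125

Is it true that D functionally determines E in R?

D=W80: row 1 → E = O42 ✓
D=W65: row 2 → E = O99 ✓
D=W27: rows 3, 8 → E = O65, O65 ✓
D=W91: row 4 → E = O99 ✓
D=W38: rows 5, 9 → E = O72, O72 ✓
D=W17: rows 6, 12 → E = O51, O51 ✓
D=W40: row 7 → E = O88 ✓
D=W46: row 10 → E = O33 ✓
D=W35: row 11 → E = O27 ✓
D=W49: row 13 → E = O41 ✓
Every D value is associated with a single E value, so D → E holds.

Yes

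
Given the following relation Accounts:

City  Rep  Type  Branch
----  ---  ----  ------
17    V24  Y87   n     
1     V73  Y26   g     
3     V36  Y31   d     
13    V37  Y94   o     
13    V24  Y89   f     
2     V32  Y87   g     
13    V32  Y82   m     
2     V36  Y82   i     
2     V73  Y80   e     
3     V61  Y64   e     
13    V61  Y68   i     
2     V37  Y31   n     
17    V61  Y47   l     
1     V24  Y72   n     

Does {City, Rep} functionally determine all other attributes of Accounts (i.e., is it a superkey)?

Yes

All 14 rows have distinct {City, Rep} values, so {City, Rep} → (all attributes) holds and {City, Rep} is a superkey.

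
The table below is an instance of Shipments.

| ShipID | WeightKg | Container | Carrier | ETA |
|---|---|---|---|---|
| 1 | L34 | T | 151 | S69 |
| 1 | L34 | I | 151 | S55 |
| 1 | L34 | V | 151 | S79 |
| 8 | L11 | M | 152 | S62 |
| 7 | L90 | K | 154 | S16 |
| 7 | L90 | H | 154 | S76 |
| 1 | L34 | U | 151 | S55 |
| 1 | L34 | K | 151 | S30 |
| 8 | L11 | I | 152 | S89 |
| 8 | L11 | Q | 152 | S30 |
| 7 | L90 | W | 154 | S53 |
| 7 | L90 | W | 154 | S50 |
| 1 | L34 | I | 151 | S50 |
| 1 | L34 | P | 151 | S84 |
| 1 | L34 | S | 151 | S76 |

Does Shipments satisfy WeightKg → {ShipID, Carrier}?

WeightKg=L34: 8 rows → {ShipID,Carrier} = (1, 151), (1, 151), (1, 151), (1, 151), (1, 151), (1, 151), (1, 151), (1, 151) ✓
WeightKg=L11: 3 rows → {ShipID,Carrier} = (8, 152), (8, 152), (8, 152) ✓
WeightKg=L90: 4 rows → {ShipID,Carrier} = (7, 154), (7, 154), (7, 154), (7, 154) ✓
Every WeightKg value is associated with a single {ShipID, Carrier} value, so WeightKg → {ShipID, Carrier} holds.

Yes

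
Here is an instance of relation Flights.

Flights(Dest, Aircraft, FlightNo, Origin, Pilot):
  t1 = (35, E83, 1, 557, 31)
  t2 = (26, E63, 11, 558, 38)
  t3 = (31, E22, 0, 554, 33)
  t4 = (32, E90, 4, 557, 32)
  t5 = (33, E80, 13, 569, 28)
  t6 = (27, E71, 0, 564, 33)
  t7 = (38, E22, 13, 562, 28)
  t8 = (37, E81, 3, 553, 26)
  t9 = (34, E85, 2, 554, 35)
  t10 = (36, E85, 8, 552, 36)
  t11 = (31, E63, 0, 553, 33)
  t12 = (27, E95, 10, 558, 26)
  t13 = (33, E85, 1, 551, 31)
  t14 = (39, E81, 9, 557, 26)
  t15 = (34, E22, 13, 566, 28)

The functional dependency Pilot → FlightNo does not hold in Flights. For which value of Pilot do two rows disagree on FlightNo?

Pilot=31: rows 1, 13 → FlightNo = 1, 1 ✓
Pilot=38: row 2 → FlightNo = 11 ✓
Pilot=33: rows 3, 6, 11 → FlightNo = 0, 0, 0 ✓
Pilot=32: row 4 → FlightNo = 4 ✓
Pilot=28: rows 5, 7, 15 → FlightNo = 13, 13, 13 ✓
Pilot=26: rows 8, 12, 14 → FlightNo takes values {3, 10, 9} — violation
Pilot=35: row 9 → FlightNo = 2 ✓
Pilot=36: row 10 → FlightNo = 8 ✓
The only Pilot value with inconsistent FlightNo is Pilot=26.

26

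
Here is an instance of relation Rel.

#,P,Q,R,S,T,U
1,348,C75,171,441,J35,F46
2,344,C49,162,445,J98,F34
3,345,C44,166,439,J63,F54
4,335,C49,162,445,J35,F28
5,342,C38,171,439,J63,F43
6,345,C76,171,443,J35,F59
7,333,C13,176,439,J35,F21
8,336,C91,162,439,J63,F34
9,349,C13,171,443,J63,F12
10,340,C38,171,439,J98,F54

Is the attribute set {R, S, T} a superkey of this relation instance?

All 10 rows have distinct {R, S, T} values, so {R, S, T} → (all attributes) holds and {R, S, T} is a superkey.

Yes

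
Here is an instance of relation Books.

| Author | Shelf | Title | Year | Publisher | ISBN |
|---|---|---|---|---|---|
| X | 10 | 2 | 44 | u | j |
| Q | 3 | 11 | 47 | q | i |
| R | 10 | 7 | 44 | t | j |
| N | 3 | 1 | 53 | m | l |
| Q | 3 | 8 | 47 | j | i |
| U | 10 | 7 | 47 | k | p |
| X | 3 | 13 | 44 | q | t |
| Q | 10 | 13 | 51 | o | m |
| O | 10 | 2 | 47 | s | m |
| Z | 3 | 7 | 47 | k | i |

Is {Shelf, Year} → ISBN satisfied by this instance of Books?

No

(Shelf=10, Year=44): 2 rows → ISBN = j, j ✓
(Shelf=3, Year=47): 3 rows → ISBN = i, i, i ✓
(Shelf=3, Year=53): 1 row → ISBN = l ✓
(Shelf=10, Year=47): 2 rows → ISBN takes values {p, m} — violation
(Shelf=3, Year=44): 1 row → ISBN = t ✓
(Shelf=10, Year=51): 1 row → ISBN = m ✓
Two rows agree on {Shelf, Year} but differ on ISBN, so {Shelf, Year} → ISBN does not hold.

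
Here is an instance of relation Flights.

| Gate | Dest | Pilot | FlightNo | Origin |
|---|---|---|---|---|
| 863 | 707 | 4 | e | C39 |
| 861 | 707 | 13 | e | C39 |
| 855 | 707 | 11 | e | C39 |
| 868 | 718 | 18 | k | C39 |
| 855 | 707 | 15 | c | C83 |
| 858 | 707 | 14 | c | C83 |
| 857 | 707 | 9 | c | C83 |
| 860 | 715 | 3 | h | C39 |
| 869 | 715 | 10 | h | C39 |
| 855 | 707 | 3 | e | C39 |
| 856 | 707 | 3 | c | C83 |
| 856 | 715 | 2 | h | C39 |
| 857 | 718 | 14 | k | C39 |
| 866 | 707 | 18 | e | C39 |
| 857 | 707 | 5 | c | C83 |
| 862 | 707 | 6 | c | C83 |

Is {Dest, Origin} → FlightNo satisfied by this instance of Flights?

Yes

(Dest=707, Origin=C39): 5 rows → FlightNo = e, e, e, e, e ✓
(Dest=718, Origin=C39): 2 rows → FlightNo = k, k ✓
(Dest=707, Origin=C83): 6 rows → FlightNo = c, c, c, c, c, c ✓
(Dest=715, Origin=C39): 3 rows → FlightNo = h, h, h ✓
Every {Dest, Origin} value is associated with a single FlightNo value, so {Dest, Origin} → FlightNo holds.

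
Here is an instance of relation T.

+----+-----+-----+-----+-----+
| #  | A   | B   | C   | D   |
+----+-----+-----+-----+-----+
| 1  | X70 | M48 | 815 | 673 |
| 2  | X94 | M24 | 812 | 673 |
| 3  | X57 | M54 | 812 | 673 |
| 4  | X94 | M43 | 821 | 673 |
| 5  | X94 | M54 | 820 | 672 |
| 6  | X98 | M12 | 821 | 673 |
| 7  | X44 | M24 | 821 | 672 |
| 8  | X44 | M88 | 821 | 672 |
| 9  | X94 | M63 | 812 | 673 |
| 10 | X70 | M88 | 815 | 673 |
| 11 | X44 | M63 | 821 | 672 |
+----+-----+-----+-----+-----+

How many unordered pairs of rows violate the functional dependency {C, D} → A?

3

(C=815, D=673): all 2 rows agree on A — 0 pairs.
(C=812, D=673): violating pairs (2,3), (3,9) — 2 pairs.
(C=821, D=673): violating pairs (4,6) — 1 pair.
(C=821, D=672): all 3 rows agree on A — 0 pairs.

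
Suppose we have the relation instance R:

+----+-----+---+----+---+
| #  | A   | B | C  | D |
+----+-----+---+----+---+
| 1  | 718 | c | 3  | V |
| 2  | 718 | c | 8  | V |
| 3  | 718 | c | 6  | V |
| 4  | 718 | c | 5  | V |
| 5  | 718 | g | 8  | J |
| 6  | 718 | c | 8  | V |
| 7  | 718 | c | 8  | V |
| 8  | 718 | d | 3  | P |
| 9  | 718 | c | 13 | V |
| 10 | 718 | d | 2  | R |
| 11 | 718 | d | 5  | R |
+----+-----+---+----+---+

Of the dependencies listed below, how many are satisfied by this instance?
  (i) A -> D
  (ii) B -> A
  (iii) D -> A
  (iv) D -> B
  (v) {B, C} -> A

4

(i) A -> D: A=718: rows 1, 2, 3, 4, 5, 6, 7, 8, 9, 10, 11 → D takes values {V, J, P, R} — violation — fails.
(ii) B -> A: every LHS value maps to a single RHS value — holds.
(iii) D -> A: every LHS value maps to a single RHS value — holds.
(iv) D -> B: every LHS value maps to a single RHS value — holds.
(v) {B, C} -> A: every LHS value maps to a single RHS value — holds.
4 of the 5 dependencies hold.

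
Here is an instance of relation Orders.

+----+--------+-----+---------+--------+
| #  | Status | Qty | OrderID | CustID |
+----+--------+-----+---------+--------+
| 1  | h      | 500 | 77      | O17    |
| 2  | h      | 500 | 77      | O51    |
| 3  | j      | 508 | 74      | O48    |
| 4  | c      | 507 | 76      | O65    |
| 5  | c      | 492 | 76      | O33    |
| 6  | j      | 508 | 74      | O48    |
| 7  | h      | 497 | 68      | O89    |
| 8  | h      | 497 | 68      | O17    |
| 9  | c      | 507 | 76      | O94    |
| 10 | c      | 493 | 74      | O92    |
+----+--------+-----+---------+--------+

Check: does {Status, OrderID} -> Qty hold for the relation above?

(Status=h, OrderID=77): rows 1, 2 → Qty = 500, 500 ✓
(Status=j, OrderID=74): rows 3, 6 → Qty = 508, 508 ✓
(Status=c, OrderID=76): rows 4, 5, 9 → Qty takes values {507, 492} — violation
(Status=h, OrderID=68): rows 7, 8 → Qty = 497, 497 ✓
(Status=c, OrderID=74): row 10 → Qty = 493 ✓
Two rows agree on {Status, OrderID} but differ on Qty, so {Status, OrderID} -> Qty does not hold.

No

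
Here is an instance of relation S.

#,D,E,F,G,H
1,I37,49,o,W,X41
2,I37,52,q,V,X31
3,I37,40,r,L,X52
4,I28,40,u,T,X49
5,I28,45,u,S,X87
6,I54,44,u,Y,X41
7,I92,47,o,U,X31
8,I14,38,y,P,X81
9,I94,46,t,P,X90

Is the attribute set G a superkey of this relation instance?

Rows 8 and 9 have the same G value G=P but are distinct tuples, so G does not determine every attribute — not a superkey.

No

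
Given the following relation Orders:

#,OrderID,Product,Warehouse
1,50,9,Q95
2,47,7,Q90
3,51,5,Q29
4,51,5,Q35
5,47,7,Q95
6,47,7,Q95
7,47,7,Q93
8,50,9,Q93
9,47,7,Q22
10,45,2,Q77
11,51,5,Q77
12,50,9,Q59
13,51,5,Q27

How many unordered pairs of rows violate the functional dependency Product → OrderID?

0

Product=9: all 3 rows agree on OrderID — 0 pairs.
Product=7: all 5 rows agree on OrderID — 0 pairs.
Product=5: all 4 rows agree on OrderID — 0 pairs.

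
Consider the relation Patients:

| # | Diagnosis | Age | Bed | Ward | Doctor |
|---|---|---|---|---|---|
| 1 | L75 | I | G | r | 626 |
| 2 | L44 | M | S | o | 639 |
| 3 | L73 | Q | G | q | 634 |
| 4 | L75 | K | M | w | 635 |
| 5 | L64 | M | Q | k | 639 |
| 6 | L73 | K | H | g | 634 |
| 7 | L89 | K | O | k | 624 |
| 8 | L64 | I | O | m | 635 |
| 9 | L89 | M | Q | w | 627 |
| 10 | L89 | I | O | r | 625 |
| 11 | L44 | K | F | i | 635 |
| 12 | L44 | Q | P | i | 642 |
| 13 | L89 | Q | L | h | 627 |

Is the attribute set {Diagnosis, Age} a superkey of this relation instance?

Yes

All 13 rows have distinct {Diagnosis, Age} values, so {Diagnosis, Age} → (all attributes) holds and {Diagnosis, Age} is a superkey.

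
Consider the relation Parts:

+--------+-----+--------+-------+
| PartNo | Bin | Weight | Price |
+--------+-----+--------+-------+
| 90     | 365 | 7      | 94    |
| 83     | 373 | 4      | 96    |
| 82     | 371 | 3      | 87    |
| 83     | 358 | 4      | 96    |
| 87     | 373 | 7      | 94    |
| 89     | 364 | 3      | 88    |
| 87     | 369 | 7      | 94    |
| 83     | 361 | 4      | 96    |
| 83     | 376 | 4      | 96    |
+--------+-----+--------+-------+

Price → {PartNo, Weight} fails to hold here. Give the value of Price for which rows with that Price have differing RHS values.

94

Price=94: 3 rows → {PartNo,Weight} takes values {(90, 7), (87, 7)} — violation
Price=96: 4 rows → {PartNo,Weight} = (83, 4), (83, 4), (83, 4), (83, 4) ✓
Price=87: 1 row → {PartNo,Weight} = (82, 3) ✓
Price=88: 1 row → {PartNo,Weight} = (89, 3) ✓
The only Price value with inconsistent RHS is Price=94.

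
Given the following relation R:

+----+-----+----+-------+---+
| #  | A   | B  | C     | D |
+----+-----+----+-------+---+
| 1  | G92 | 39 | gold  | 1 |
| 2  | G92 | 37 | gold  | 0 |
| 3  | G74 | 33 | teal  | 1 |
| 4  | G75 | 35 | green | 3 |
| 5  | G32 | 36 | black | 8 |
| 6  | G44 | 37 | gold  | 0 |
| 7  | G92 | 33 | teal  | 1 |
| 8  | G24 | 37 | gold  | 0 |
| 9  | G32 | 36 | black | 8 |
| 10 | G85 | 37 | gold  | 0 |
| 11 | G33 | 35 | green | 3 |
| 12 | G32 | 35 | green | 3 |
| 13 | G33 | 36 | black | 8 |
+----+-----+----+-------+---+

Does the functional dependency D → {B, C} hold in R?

D=1: rows 1, 3, 7 → {B,C} takes values {(39, gold), (33, teal)} — violation
D=0: rows 2, 6, 8, 10 → {B,C} = (37, gold), (37, gold), (37, gold), (37, gold) ✓
D=3: rows 4, 11, 12 → {B,C} = (35, green), (35, green), (35, green) ✓
D=8: rows 5, 9, 13 → {B,C} = (36, black), (36, black), (36, black) ✓
Two rows agree on D but differ on {B, C}, so D → {B, C} does not hold.

No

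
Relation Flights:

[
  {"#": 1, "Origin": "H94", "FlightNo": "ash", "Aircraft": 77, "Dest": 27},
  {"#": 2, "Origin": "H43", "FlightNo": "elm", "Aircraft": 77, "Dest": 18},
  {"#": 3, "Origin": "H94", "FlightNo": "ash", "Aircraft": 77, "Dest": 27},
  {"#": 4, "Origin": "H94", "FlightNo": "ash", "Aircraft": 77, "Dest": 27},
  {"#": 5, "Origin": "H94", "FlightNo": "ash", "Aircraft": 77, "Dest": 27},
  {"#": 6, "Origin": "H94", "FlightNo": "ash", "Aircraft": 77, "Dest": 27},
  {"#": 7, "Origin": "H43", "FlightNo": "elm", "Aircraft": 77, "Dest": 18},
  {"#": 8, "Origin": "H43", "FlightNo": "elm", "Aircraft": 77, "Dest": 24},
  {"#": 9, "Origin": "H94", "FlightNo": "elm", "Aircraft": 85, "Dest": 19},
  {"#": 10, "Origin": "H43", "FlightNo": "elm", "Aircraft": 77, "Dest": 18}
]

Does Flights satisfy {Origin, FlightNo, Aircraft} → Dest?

(Origin=H94, FlightNo=ash, Aircraft=77): rows 1, 3, 4, 5, 6 → Dest = 27, 27, 27, 27, 27 ✓
(Origin=H43, FlightNo=elm, Aircraft=77): rows 2, 7, 8, 10 → Dest takes values {18, 24} — violation
(Origin=H94, FlightNo=elm, Aircraft=85): row 9 → Dest = 19 ✓
Two rows agree on {Origin, FlightNo, Aircraft} but differ on Dest, so {Origin, FlightNo, Aircraft} → Dest does not hold.

No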